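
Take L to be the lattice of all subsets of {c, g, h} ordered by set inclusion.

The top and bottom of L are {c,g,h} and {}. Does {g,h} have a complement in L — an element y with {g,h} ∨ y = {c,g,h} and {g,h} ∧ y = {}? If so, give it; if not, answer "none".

{c}

Need y with {g,h} ∨ y = {c,g,h} and {g,h} ∧ y = {}.
Checking each element gives: {c}.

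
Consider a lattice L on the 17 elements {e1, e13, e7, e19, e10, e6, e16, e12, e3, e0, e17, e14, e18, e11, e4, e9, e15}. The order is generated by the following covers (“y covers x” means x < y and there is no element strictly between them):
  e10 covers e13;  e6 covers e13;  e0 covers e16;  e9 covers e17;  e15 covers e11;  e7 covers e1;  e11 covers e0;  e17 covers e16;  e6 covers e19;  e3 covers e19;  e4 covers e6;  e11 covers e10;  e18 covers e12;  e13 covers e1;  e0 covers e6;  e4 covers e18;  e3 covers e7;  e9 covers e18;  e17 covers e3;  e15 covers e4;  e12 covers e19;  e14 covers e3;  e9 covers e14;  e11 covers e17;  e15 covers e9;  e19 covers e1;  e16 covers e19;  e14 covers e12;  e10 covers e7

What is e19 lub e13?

e6

Common upper bounds of {e19, e13}: e0, e11, e15, e4, e6.
The least among these is e6.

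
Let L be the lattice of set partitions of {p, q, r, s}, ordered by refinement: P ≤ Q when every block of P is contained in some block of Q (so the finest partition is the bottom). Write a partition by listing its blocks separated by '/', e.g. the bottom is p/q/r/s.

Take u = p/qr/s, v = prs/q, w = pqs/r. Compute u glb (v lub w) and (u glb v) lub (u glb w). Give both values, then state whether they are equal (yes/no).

v lub w = pqrs, so u glb (v lub w) = p/qr/s glb pqrs = p/qr/s.
u glb v = p/q/r/s and u glb w = p/q/r/s, so (u glb v) lub (u glb w) = p/q/r/s lub p/q/r/s = p/q/r/s.
Equal: no.

p/qr/s; p/q/r/s; no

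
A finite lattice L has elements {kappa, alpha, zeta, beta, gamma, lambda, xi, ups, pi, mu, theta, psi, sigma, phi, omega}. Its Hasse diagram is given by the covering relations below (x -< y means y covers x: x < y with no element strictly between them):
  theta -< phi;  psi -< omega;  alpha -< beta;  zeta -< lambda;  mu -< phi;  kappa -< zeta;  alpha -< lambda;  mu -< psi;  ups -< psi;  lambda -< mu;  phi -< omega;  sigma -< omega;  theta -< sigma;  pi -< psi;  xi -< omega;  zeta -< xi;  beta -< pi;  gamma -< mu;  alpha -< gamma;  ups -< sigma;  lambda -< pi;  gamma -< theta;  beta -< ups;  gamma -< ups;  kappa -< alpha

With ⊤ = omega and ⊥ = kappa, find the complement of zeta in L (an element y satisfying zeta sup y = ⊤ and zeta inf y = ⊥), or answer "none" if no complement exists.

Need y with zeta ∨ y = omega and zeta ∧ y = kappa.
Checking each element gives: sigma.

sigma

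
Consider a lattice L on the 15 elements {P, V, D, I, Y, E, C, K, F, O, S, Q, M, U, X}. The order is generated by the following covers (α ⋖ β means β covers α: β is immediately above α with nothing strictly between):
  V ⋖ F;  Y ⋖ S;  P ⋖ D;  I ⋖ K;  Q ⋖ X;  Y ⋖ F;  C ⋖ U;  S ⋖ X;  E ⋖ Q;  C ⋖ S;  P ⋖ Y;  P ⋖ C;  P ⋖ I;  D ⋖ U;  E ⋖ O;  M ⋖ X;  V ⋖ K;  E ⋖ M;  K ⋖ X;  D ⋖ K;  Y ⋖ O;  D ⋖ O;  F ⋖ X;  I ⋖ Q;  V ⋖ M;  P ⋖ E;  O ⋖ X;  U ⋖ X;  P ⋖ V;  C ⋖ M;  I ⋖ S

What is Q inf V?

Common lower bounds of {Q, V}: P.
The greatest among these is P.

P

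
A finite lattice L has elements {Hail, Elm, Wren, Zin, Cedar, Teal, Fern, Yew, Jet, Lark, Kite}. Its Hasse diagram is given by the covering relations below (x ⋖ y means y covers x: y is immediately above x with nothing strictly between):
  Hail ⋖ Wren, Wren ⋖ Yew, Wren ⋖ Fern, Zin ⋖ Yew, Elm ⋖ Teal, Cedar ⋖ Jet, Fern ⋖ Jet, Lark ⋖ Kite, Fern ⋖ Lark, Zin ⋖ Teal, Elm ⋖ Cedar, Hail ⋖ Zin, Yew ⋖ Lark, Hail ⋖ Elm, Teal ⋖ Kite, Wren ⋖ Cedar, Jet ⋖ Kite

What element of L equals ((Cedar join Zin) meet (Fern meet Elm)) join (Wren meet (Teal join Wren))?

Wren

Cedar ∨ Zin = Kite
Fern ∧ Elm = Hail
Kite ∧ Hail = Hail
Teal ∨ Wren = Kite
Wren ∧ Kite = Wren
Hail ∨ Wren = Wren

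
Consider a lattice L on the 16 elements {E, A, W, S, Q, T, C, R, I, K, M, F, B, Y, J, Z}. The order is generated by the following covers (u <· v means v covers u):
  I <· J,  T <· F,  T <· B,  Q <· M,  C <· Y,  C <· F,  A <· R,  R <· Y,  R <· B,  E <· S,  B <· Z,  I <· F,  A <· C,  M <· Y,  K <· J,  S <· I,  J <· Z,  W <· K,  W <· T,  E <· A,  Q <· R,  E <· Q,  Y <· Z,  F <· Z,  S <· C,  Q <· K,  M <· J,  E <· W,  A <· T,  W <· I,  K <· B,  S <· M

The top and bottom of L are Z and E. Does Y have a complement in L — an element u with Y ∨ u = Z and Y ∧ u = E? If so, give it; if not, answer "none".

W

Need u with Y ∨ u = Z and Y ∧ u = E.
Checking each element gives: W.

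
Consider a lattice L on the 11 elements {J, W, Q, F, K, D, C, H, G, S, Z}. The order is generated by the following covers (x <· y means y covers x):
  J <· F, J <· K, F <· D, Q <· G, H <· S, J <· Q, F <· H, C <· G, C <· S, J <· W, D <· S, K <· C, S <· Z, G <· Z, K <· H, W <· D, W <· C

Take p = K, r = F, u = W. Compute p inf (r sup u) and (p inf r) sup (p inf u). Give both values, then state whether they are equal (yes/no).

J; J; yes

r sup u = D, so p inf (r sup u) = K inf D = J.
p inf r = J and p inf u = J, so (p inf r) sup (p inf u) = J sup J = J.
Equal: yes.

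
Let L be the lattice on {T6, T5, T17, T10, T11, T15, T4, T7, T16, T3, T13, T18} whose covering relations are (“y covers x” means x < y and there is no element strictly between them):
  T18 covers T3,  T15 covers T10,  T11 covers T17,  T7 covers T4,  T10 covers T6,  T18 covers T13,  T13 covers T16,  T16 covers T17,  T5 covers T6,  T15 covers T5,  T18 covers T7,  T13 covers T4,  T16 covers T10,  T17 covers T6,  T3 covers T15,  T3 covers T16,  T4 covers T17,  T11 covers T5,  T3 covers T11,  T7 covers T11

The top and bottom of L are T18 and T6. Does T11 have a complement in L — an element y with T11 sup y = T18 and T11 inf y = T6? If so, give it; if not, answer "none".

For every candidate y, either T11 ∨ y ≠ T18 or T11 ∧ y ≠ T6; no complement exists.

none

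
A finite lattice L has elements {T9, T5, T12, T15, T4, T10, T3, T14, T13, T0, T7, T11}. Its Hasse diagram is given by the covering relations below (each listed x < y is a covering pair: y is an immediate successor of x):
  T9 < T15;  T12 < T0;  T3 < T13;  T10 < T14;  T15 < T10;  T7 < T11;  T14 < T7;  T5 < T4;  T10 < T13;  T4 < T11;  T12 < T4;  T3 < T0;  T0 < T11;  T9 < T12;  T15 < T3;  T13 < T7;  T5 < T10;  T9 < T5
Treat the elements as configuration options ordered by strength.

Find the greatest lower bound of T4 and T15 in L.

T9

Common lower bounds of {T4, T15}: T9.
The greatest among these is T9.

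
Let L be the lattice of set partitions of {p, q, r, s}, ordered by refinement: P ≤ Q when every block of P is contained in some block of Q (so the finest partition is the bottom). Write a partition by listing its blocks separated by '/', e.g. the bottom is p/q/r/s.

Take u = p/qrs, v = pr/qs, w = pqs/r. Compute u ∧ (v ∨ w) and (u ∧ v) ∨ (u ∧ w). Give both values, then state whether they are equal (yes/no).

v ∨ w = pqrs, so u ∧ (v ∨ w) = p/qrs ∧ pqrs = p/qrs.
u ∧ v = p/qs/r and u ∧ w = p/qs/r, so (u ∧ v) ∨ (u ∧ w) = p/qs/r ∨ p/qs/r = p/qs/r.
Equal: no.

p/qrs; p/qs/r; no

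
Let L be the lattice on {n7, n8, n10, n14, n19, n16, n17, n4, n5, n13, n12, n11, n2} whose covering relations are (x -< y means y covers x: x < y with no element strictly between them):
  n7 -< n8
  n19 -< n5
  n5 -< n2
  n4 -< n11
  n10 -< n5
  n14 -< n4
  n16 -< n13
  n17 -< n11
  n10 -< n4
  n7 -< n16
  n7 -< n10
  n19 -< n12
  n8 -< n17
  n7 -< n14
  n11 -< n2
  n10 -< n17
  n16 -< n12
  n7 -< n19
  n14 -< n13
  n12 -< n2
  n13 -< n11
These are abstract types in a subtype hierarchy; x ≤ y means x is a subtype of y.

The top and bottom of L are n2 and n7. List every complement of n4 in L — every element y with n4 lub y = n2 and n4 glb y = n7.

n12, n19

Need y with n4 ∨ y = n2 and n4 ∧ y = n7.
Checking each element gives: n12, n19.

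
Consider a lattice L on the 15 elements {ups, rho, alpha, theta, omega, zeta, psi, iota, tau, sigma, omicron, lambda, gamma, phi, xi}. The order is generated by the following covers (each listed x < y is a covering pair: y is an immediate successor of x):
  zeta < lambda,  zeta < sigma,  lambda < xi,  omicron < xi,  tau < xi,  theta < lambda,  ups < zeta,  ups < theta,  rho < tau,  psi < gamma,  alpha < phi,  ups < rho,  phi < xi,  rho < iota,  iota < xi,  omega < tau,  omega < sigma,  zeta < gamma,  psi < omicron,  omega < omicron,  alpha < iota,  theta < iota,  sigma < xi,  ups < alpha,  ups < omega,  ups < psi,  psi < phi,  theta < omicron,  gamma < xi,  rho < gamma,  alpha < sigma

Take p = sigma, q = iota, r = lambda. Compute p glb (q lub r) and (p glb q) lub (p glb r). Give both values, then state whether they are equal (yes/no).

sigma; sigma; yes

q lub r = xi, so p glb (q lub r) = sigma glb xi = sigma.
p glb q = alpha and p glb r = zeta, so (p glb q) lub (p glb r) = alpha lub zeta = sigma.
Equal: yes.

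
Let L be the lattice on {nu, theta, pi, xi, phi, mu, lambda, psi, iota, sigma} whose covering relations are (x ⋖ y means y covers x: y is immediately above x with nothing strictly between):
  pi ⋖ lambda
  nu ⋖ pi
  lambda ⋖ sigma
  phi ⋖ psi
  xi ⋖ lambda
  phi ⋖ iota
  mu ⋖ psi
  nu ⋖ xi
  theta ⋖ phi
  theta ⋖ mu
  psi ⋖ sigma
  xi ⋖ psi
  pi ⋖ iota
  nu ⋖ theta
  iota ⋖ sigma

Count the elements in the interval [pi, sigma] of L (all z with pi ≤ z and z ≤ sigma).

The interval [pi, sigma] = {iota, lambda, pi, sigma}, which has 4 elements.

4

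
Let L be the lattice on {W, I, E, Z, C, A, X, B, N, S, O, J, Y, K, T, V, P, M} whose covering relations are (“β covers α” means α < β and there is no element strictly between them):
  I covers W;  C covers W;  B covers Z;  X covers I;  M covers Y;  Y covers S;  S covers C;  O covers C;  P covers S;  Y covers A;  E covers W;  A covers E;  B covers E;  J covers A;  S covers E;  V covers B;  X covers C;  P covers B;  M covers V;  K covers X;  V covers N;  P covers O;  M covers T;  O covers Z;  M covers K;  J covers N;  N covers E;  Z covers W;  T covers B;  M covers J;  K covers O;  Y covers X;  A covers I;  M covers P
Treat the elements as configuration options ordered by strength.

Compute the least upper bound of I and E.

Common upper bounds of {I, E}: A, J, M, Y.
The least among these is A.

A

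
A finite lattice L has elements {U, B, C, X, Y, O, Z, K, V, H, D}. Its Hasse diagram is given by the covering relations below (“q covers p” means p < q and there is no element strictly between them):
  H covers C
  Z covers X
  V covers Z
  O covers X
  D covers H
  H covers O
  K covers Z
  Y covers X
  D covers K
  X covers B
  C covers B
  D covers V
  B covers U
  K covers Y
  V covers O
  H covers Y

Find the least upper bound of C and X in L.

Common upper bounds of {C, X}: D, H.
The least among these is H.

H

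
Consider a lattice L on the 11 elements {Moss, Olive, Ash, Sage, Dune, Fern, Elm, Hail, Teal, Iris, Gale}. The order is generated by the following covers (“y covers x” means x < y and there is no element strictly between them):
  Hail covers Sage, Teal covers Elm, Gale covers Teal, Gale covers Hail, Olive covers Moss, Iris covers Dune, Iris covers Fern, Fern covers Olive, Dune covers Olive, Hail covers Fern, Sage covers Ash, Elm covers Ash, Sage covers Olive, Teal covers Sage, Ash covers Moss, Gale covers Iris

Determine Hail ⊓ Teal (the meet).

Common lower bounds of {Hail, Teal}: Ash, Moss, Olive, Sage.
The greatest among these is Sage.

Sage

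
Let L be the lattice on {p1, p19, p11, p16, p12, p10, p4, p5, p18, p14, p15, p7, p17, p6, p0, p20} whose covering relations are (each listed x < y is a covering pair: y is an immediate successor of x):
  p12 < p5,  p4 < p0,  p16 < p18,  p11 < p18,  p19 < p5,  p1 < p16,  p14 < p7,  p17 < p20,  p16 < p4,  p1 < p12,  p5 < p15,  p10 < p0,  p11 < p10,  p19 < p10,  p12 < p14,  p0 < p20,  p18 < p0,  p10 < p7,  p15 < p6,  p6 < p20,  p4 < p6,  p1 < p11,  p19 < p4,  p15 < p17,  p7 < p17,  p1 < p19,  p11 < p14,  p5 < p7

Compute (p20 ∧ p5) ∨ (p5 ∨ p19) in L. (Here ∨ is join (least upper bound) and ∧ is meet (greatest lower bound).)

p20 ∧ p5 = p5
p5 ∨ p19 = p5
p5 ∨ p5 = p5

p5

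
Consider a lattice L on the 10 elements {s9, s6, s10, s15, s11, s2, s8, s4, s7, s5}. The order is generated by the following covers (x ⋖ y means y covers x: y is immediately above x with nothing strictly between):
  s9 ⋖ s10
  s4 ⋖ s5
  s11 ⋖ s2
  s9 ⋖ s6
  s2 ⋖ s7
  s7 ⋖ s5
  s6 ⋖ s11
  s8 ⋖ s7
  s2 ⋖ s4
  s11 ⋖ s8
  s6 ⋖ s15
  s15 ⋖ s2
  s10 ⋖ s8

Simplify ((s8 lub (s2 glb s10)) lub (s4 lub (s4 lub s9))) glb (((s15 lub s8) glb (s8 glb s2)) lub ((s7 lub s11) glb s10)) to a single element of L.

s2 ∧ s10 = s9
s8 ∨ s9 = s8
s4 ∨ s9 = s4
s4 ∨ s4 = s4
s8 ∨ s4 = s5
s15 ∨ s8 = s7
s8 ∧ s2 = s11
s7 ∧ s11 = s11
s7 ∨ s11 = s7
s7 ∧ s10 = s10
s11 ∨ s10 = s8
s5 ∧ s8 = s8

s8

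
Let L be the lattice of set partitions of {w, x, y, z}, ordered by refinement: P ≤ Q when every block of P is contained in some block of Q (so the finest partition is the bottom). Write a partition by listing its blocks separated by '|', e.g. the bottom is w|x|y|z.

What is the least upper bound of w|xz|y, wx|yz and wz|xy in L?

wxyz

The join of w|xz|y, wx|yz, wz|xy merges any blocks that overlap across the partitions, giving wxyz.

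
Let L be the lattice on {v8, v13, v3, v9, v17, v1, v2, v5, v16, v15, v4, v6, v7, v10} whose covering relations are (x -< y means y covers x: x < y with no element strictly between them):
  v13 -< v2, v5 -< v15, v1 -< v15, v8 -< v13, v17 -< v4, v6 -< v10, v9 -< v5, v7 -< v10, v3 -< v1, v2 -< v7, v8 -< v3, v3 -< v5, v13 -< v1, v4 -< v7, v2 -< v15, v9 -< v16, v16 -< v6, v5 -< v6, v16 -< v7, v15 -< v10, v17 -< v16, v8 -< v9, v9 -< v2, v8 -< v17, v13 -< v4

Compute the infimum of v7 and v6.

Common lower bounds of {v7, v6}: v16, v17, v8, v9.
The greatest among these is v16.

v16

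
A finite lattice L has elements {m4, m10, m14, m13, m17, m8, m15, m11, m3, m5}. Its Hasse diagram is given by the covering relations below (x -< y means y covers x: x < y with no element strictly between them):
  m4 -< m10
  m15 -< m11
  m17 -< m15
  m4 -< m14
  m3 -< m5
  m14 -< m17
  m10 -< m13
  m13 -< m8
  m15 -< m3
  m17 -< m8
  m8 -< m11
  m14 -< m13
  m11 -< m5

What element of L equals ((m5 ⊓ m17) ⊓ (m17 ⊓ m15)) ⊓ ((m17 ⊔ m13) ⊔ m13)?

m5 ∧ m17 = m17
m17 ∧ m15 = m17
m17 ∧ m17 = m17
m17 ∨ m13 = m8
m8 ∨ m13 = m8
m17 ∧ m8 = m17

m17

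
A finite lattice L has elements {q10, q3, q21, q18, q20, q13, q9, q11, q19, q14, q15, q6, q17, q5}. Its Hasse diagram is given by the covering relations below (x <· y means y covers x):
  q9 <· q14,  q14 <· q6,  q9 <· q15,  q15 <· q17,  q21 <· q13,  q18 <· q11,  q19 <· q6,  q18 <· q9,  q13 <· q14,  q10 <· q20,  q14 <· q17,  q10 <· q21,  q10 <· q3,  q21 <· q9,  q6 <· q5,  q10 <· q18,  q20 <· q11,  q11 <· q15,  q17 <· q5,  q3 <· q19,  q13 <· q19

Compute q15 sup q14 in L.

q17

q15 ∨ q14 = q17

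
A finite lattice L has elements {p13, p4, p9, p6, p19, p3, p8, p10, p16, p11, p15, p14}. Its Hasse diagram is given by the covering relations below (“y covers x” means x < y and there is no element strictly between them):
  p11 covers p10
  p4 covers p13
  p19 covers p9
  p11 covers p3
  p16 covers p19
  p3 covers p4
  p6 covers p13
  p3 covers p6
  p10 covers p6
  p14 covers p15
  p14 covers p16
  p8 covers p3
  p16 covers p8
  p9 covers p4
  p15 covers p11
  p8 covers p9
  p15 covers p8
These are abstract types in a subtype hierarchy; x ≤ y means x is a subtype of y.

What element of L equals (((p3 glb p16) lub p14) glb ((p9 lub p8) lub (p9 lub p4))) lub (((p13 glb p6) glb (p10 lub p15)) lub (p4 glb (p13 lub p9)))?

p8

p3 ∧ p16 = p3
p3 ∨ p14 = p14
p9 ∨ p8 = p8
p9 ∨ p4 = p9
p8 ∨ p9 = p8
p14 ∧ p8 = p8
p13 ∧ p6 = p13
p10 ∨ p15 = p15
p13 ∧ p15 = p13
p13 ∨ p9 = p9
p4 ∧ p9 = p4
p13 ∨ p4 = p4
p8 ∨ p4 = p8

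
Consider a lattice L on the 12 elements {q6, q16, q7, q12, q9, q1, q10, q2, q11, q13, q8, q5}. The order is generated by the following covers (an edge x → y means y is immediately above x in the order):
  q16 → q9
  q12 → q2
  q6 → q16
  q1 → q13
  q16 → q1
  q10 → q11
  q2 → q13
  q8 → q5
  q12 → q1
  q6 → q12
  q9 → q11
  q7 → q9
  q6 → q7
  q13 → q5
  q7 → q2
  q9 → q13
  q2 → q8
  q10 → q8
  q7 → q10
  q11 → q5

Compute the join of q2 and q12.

q2

Common upper bounds of {q2, q12}: q13, q2, q5, q8.
The least among these is q2.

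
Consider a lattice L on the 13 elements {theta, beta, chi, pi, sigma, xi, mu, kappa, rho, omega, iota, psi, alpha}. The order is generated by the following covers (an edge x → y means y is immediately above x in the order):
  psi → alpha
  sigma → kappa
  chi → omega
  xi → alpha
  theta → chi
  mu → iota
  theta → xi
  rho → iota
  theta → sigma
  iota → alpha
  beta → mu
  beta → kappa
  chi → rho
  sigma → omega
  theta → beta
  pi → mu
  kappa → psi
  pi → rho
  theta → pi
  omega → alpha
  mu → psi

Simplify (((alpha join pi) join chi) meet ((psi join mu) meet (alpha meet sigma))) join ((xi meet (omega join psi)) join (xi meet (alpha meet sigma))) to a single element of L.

alpha ∨ pi = alpha
alpha ∨ chi = alpha
psi ∨ mu = psi
alpha ∧ sigma = sigma
psi ∧ sigma = sigma
alpha ∧ sigma = sigma
omega ∨ psi = alpha
xi ∧ alpha = xi
alpha ∧ sigma = sigma
xi ∧ sigma = theta
xi ∨ theta = xi
sigma ∨ xi = alpha

alpha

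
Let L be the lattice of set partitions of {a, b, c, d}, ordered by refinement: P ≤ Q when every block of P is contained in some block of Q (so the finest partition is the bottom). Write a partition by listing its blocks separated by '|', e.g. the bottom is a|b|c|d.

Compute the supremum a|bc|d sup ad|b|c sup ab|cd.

abcd

Common upper bounds of {a|bc|d, ad|b|c, ab|cd}: abcd.
The least among these is abcd.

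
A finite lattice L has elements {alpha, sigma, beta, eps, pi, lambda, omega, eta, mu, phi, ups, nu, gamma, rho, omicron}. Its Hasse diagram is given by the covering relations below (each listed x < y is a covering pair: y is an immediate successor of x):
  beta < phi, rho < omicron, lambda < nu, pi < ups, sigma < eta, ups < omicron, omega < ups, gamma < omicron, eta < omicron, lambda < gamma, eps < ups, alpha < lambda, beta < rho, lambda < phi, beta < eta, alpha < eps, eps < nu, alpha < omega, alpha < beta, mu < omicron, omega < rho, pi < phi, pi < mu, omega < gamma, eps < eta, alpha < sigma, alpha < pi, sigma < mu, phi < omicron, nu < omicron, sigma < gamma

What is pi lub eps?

Common upper bounds of {pi, eps}: omicron, ups.
The least among these is ups.

ups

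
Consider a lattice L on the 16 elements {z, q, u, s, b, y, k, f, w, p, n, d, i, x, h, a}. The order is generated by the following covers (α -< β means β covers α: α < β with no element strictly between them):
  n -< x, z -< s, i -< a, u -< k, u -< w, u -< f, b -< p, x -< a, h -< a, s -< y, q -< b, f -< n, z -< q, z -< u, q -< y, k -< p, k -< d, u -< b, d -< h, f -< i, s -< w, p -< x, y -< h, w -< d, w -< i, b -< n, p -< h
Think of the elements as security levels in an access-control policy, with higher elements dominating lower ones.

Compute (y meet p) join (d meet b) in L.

y ∧ p = q
d ∧ b = u
q ∨ u = b

b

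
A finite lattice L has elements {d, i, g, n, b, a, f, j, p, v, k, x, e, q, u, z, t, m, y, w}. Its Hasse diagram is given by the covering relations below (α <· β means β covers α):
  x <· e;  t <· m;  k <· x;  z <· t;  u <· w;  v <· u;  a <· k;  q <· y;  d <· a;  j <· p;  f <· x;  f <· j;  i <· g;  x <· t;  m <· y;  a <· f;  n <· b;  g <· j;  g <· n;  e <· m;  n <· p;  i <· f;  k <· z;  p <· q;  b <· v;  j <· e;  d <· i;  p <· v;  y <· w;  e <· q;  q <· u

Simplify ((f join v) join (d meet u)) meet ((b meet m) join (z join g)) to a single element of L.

j

f ∨ v = v
d ∧ u = d
v ∨ d = v
b ∧ m = g
z ∨ g = m
g ∨ m = m
v ∧ m = j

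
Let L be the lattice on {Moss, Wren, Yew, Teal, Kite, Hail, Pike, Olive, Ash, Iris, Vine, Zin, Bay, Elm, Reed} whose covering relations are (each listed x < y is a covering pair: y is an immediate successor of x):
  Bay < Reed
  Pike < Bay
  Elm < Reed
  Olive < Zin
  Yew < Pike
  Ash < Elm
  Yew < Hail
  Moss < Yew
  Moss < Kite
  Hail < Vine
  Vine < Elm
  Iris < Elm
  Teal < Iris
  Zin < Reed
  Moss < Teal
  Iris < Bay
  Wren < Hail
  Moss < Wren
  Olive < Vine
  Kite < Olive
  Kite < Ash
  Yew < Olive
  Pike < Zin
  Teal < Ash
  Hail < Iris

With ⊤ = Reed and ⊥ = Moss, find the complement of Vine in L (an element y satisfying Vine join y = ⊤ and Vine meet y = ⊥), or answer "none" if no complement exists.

none

For every candidate y, either Vine ∨ y ≠ Reed or Vine ∧ y ≠ Moss; no complement exists.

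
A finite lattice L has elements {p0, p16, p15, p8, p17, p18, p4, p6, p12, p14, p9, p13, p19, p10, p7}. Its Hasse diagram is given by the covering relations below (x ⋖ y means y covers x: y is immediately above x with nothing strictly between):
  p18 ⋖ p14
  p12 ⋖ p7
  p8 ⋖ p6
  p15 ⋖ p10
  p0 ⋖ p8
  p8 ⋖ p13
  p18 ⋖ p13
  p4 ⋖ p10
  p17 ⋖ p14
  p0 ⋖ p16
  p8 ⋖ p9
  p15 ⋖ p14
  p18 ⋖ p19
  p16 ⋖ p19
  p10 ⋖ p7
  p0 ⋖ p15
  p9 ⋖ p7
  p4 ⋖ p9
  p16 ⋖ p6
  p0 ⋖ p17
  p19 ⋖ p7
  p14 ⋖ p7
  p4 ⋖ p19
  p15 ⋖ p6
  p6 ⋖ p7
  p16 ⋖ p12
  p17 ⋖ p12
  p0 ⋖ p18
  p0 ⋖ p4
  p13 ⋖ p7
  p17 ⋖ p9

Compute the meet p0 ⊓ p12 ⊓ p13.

Common lower bounds of {p0, p12, p13}: p0.
The greatest among these is p0.

p0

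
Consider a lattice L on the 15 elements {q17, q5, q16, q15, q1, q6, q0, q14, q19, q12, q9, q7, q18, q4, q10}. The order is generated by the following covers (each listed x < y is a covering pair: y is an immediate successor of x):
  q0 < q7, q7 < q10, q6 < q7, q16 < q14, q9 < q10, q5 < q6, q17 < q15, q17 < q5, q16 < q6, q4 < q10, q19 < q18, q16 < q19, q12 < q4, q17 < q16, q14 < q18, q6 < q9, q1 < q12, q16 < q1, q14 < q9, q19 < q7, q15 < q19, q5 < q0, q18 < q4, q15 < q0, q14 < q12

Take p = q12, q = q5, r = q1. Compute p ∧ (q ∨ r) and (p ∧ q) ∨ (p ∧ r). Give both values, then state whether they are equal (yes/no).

q ∨ r = q10, so p ∧ (q ∨ r) = q12 ∧ q10 = q12.
p ∧ q = q17 and p ∧ r = q1, so (p ∧ q) ∨ (p ∧ r) = q17 ∨ q1 = q1.
Equal: no.

q12; q1; no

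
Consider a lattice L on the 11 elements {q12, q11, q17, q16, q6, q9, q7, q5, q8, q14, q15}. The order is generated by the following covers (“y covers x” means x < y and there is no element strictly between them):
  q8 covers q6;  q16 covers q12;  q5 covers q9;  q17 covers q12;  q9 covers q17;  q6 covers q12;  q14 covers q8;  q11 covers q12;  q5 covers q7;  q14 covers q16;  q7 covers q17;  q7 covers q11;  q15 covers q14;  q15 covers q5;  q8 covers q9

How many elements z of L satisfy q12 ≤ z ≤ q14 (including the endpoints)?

The interval [q12, q14] = {q12, q14, q16, q17, q6, q8, q9}, which has 7 elements.

7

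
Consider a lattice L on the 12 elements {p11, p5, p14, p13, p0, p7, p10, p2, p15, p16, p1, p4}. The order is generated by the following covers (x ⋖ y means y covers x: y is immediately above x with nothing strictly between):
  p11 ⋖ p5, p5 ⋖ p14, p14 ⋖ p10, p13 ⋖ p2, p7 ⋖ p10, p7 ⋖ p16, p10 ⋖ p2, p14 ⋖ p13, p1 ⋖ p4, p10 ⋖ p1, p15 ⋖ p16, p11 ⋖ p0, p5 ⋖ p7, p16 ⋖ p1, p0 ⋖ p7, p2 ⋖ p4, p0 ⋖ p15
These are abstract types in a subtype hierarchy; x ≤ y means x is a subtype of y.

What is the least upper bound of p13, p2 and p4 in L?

p4

Common upper bounds of {p13, p2, p4}: p4.
The least among these is p4.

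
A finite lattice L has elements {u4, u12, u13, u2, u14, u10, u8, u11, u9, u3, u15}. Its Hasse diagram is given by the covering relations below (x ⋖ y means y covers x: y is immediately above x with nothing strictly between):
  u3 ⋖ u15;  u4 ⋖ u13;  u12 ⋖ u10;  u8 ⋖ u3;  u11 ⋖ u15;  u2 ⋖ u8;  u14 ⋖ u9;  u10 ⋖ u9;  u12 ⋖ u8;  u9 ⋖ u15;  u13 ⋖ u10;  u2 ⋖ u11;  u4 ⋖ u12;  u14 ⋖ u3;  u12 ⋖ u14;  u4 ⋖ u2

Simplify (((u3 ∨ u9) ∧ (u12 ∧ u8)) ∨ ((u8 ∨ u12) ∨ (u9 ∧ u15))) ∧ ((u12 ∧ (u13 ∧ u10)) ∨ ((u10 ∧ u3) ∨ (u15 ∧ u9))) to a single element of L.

u9

u3 ∨ u9 = u15
u12 ∧ u8 = u12
u15 ∧ u12 = u12
u8 ∨ u12 = u8
u9 ∧ u15 = u9
u8 ∨ u9 = u15
u12 ∨ u15 = u15
u13 ∧ u10 = u13
u12 ∧ u13 = u4
u10 ∧ u3 = u12
u15 ∧ u9 = u9
u12 ∨ u9 = u9
u4 ∨ u9 = u9
u15 ∧ u9 = u9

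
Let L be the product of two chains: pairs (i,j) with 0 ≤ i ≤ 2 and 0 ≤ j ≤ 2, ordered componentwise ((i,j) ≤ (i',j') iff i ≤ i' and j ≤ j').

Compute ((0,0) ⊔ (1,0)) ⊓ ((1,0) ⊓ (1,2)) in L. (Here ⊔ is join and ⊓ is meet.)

(1,0)

(0,0) ∨ (1,0) = (1,0)
(1,0) ∧ (1,2) = (1,0)
(1,0) ∧ (1,0) = (1,0)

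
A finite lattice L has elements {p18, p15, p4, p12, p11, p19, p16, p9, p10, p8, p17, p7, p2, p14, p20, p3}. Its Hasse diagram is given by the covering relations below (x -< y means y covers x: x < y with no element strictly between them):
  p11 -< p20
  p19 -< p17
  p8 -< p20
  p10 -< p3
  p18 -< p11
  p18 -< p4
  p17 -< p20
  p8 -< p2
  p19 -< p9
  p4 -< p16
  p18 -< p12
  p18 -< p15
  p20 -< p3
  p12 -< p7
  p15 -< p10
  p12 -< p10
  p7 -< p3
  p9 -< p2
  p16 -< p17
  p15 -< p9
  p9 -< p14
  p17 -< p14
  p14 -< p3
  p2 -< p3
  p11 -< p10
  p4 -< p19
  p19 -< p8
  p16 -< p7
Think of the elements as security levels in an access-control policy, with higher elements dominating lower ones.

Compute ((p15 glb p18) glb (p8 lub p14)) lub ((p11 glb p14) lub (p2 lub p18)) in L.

p15 ∧ p18 = p18
p8 ∨ p14 = p3
p18 ∧ p3 = p18
p11 ∧ p14 = p18
p2 ∨ p18 = p2
p18 ∨ p2 = p2
p18 ∨ p2 = p2

p2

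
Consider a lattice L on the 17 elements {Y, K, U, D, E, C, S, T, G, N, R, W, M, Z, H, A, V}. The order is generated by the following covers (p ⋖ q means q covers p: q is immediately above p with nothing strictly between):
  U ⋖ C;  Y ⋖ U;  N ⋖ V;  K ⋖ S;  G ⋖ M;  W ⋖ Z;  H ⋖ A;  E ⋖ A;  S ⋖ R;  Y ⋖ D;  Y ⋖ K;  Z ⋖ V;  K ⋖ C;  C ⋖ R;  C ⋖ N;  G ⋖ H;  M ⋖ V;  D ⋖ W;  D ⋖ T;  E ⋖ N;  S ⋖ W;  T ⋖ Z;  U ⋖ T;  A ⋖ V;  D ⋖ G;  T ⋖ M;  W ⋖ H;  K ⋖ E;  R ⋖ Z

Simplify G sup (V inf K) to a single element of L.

V ∧ K = K
G ∨ K = H

H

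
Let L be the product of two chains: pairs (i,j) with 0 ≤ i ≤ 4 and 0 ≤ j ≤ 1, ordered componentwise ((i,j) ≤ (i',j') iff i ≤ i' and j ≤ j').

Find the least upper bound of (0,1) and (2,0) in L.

In a product of chains, the join is componentwise max, giving (2,1).

(2,1)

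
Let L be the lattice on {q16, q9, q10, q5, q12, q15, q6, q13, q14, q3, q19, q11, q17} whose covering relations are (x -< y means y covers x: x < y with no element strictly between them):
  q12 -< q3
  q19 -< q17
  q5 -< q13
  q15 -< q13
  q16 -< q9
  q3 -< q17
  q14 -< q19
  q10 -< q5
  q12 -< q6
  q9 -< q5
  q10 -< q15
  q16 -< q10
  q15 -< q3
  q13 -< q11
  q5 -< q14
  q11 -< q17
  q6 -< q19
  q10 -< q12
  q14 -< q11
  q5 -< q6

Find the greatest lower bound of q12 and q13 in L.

q10

Common lower bounds of {q12, q13}: q10, q16.
The greatest among these is q10.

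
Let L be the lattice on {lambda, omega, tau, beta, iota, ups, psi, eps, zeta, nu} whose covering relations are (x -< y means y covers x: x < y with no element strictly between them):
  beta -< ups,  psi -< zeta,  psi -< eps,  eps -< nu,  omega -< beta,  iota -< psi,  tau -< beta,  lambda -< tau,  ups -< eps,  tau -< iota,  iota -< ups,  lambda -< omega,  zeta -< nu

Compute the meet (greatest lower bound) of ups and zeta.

Common lower bounds of {ups, zeta}: iota, lambda, tau.
The greatest among these is iota.

iota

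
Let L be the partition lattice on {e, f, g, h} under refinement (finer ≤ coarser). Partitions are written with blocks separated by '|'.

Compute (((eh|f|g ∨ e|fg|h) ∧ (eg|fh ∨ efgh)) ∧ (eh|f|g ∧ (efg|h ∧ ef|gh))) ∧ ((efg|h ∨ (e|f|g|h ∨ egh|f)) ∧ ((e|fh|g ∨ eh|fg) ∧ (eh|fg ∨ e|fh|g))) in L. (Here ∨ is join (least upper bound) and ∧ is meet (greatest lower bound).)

e|f|g|h

eh|f|g ∨ e|fg|h = eh|fg
eg|fh ∨ efgh = efgh
eh|fg ∧ efgh = eh|fg
efg|h ∧ ef|gh = ef|g|h
eh|f|g ∧ ef|g|h = e|f|g|h
eh|fg ∧ e|f|g|h = e|f|g|h
e|f|g|h ∨ egh|f = egh|f
efg|h ∨ egh|f = efgh
e|fh|g ∨ eh|fg = efgh
eh|fg ∨ e|fh|g = efgh
efgh ∧ efgh = efgh
efgh ∧ efgh = efgh
e|f|g|h ∧ efgh = e|f|g|h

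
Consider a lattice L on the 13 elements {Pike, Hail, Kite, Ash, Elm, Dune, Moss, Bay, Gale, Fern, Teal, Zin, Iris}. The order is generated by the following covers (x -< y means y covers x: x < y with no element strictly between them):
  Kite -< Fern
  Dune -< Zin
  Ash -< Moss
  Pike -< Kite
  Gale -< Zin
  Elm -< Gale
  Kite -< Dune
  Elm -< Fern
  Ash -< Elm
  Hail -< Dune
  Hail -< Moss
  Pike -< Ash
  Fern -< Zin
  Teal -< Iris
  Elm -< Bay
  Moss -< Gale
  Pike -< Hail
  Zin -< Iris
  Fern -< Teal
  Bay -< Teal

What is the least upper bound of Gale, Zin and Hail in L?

Zin

Common upper bounds of {Gale, Zin, Hail}: Iris, Zin.
The least among these is Zin.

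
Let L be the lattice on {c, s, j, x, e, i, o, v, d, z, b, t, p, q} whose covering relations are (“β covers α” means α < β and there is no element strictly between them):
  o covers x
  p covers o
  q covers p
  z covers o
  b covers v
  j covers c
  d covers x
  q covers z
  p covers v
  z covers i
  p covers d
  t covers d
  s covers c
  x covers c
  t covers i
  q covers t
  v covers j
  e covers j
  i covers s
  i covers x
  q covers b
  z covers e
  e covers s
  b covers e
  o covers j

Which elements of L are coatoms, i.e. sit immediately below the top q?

b, p, t, z

The coatoms are exactly the elements covered by q: b, p, t, z.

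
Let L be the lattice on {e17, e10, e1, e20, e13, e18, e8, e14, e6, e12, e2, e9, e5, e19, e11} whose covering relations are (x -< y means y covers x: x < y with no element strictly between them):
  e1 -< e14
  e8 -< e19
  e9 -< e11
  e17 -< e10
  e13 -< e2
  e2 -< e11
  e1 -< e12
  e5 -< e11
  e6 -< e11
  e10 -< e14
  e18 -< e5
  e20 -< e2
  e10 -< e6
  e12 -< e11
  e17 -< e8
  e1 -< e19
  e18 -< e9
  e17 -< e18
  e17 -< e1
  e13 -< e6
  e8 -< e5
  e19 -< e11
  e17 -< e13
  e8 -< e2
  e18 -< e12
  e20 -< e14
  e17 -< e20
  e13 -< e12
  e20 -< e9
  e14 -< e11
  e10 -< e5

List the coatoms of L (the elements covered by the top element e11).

The coatoms are exactly the elements covered by e11: e12, e14, e19, e2, e5, e6, e9.

e12, e14, e19, e2, e5, e6, e9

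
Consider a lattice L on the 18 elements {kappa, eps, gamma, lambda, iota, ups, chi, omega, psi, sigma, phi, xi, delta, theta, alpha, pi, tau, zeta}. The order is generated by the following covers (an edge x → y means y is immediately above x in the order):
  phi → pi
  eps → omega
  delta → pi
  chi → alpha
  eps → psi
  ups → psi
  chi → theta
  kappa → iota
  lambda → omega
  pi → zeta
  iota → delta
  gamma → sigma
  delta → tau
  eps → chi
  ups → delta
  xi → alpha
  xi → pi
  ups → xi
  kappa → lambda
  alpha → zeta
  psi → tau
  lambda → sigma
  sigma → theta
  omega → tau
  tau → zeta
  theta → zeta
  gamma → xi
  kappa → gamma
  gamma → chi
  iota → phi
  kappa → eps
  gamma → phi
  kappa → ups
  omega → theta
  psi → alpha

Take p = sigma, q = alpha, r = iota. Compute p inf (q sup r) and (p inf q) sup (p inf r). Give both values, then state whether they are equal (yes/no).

q sup r = zeta, so p inf (q sup r) = sigma inf zeta = sigma.
p inf q = gamma and p inf r = kappa, so (p inf q) sup (p inf r) = gamma sup kappa = gamma.
Equal: no.

sigma; gamma; no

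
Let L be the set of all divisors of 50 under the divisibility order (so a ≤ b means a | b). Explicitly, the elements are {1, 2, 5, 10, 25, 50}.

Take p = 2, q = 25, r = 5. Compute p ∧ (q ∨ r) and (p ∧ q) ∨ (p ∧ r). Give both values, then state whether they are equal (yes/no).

1; 1; yes

q ∨ r = 25, so p ∧ (q ∨ r) = 2 ∧ 25 = 1.
p ∧ q = 1 and p ∧ r = 1, so (p ∧ q) ∨ (p ∧ r) = 1 ∨ 1 = 1.
Equal: yes.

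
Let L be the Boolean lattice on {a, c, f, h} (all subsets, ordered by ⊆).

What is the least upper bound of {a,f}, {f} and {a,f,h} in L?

Common upper bounds of {{a,f}, {f}, {a,f,h}}: {a,c,f,h}, {a,f,h}.
The least among these is {a,f,h}.

{a,f,h}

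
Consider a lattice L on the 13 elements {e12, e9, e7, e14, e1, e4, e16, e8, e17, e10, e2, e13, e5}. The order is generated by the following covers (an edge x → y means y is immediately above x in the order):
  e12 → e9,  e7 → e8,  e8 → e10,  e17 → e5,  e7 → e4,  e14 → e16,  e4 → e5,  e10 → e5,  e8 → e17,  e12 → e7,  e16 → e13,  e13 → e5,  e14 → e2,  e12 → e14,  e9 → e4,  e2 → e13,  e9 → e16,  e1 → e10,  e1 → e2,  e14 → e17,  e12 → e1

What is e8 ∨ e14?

Common upper bounds of {e8, e14}: e17, e5.
The least among these is e17.

e17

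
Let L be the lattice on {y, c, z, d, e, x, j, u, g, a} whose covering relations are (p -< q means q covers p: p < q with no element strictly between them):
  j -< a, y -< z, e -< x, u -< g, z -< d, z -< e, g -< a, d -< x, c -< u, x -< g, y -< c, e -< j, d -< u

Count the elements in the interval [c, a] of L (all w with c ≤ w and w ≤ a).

The interval [c, a] = {a, c, g, u}, which has 4 elements.

4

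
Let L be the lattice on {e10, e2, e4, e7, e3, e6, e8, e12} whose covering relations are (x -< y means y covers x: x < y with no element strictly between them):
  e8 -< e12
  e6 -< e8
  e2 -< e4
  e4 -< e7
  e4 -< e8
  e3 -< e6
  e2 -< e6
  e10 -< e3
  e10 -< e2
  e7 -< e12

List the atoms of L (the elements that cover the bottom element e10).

e2, e3

The atoms are exactly the elements that cover e10: e2, e3.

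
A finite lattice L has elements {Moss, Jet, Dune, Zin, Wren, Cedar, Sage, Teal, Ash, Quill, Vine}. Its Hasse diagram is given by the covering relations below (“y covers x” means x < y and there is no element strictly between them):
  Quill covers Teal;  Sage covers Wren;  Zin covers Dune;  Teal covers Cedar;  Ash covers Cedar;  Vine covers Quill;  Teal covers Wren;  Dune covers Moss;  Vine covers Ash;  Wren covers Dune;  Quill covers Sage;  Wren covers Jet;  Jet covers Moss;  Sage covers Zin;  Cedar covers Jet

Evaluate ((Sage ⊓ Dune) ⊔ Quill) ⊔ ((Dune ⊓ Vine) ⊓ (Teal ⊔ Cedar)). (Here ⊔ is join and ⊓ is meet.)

Quill

Sage ∧ Dune = Dune
Dune ∨ Quill = Quill
Dune ∧ Vine = Dune
Teal ∨ Cedar = Teal
Dune ∧ Teal = Dune
Quill ∨ Dune = Quill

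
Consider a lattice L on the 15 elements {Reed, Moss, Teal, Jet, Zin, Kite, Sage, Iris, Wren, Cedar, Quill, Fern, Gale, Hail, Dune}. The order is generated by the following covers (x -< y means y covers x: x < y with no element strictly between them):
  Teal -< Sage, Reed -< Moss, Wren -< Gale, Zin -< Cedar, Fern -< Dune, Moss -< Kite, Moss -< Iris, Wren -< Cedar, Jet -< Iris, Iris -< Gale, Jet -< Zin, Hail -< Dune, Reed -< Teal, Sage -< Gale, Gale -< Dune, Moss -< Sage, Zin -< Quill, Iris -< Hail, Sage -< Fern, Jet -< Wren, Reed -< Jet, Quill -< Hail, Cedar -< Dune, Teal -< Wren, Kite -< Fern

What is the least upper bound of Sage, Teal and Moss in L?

Sage

Common upper bounds of {Sage, Teal, Moss}: Dune, Fern, Gale, Sage.
The least among these is Sage.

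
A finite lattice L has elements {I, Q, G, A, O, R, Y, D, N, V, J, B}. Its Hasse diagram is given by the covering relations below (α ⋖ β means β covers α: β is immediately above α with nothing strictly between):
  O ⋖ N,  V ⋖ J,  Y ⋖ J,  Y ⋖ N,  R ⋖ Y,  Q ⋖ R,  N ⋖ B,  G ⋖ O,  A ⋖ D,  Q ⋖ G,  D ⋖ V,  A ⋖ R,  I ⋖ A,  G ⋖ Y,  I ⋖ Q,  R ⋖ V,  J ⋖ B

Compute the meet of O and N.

O

Common lower bounds of {O, N}: G, I, O, Q.
The greatest among these is O.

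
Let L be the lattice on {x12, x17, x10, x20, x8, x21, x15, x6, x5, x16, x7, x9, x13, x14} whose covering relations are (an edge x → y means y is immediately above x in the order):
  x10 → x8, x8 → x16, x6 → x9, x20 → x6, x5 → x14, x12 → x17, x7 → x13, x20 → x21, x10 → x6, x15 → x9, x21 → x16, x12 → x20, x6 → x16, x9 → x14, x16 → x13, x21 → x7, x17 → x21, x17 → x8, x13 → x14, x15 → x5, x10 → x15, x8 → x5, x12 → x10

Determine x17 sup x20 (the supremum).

x21

Common upper bounds of {x17, x20}: x13, x14, x16, x21, x7.
The least among these is x21.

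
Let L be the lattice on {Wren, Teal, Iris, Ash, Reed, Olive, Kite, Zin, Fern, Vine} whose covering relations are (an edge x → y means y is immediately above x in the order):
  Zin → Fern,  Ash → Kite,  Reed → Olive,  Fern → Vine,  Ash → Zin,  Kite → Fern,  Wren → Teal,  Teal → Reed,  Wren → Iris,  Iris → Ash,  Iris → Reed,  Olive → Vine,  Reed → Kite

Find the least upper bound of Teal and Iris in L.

Common upper bounds of {Teal, Iris}: Fern, Kite, Olive, Reed, Vine.
The least among these is Reed.

Reed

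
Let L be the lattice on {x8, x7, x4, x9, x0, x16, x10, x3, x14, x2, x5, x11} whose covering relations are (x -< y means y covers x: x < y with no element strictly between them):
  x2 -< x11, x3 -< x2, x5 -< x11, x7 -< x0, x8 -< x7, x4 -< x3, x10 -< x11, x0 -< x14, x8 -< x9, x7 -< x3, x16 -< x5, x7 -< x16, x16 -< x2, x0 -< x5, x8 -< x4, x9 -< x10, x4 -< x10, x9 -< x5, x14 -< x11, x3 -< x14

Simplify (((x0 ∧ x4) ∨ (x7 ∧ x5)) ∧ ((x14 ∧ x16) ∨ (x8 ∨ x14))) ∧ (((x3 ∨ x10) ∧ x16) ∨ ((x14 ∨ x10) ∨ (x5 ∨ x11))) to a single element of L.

x7

x0 ∧ x4 = x8
x7 ∧ x5 = x7
x8 ∨ x7 = x7
x14 ∧ x16 = x7
x8 ∨ x14 = x14
x7 ∨ x14 = x14
x7 ∧ x14 = x7
x3 ∨ x10 = x11
x11 ∧ x16 = x16
x14 ∨ x10 = x11
x5 ∨ x11 = x11
x11 ∨ x11 = x11
x16 ∨ x11 = x11
x7 ∧ x11 = x7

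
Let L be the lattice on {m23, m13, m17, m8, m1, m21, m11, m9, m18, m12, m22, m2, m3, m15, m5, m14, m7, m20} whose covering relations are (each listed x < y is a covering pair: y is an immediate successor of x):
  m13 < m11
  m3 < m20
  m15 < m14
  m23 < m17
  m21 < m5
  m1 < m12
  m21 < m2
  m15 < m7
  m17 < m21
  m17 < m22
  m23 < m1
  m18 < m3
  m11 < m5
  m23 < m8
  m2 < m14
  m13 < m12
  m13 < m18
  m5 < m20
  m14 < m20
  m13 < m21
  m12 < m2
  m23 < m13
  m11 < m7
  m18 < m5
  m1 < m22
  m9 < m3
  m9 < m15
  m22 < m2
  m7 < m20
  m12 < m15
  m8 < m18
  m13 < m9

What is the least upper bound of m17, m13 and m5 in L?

m5

Common upper bounds of {m17, m13, m5}: m20, m5.
The least among these is m5.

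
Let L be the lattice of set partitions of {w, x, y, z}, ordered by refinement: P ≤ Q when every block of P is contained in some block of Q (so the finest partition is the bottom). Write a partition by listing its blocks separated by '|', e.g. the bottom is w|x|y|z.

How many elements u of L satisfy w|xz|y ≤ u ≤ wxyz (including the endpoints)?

5

The interval [w|xz|y, wxyz] = {wxyz, wxz|y, wy|xz, w|xyz, w|xz|y}, which has 5 elements.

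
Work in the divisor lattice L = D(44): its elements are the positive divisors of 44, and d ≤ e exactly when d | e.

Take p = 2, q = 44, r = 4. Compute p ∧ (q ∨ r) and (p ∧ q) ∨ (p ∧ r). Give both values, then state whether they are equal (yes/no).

q ∨ r = 44, so p ∧ (q ∨ r) = 2 ∧ 44 = 2.
p ∧ q = 2 and p ∧ r = 2, so (p ∧ q) ∨ (p ∧ r) = 2 ∨ 2 = 2.
Equal: yes.

2; 2; yes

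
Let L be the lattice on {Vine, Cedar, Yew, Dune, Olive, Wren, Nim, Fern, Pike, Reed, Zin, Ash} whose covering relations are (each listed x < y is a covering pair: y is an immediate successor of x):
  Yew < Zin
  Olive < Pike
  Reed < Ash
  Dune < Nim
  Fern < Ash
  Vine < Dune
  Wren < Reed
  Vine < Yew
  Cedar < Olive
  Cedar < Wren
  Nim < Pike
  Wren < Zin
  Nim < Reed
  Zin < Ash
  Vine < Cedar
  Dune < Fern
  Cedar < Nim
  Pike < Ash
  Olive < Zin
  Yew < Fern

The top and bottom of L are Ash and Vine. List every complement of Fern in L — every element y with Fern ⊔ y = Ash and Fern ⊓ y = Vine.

Cedar, Olive, Wren

Need y with Fern ∨ y = Ash and Fern ∧ y = Vine.
Checking each element gives: Cedar, Olive, Wren.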